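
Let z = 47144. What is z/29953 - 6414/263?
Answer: -179719670/7877639 ≈ -22.814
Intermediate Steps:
z/29953 - 6414/263 = 47144/29953 - 6414/263 = -179719670/7877639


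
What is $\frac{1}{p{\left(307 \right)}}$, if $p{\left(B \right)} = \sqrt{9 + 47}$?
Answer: $\frac{\sqrt{14}}{28} \approx 0.13363$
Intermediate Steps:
$p{\left(B \right)} = 2 \sqrt{14}$ ($p{\left(B \right)} = \sqrt{56} = 2 \sqrt{14}$)
$\frac{1}{p{\left(307 \right)}} = \frac{1}{2 \sqrt{14}} = \frac{\sqrt{14}}{28}$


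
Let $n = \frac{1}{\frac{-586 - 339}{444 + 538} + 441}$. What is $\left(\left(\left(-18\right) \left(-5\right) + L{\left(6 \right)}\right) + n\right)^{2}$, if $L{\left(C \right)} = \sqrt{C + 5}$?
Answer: $\frac{1514743884583803}{186742386769} + \frac{77786624 \sqrt{11}}{432137} \approx 8708.4$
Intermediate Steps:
$L{\left(C \right)} = \sqrt{5 + C}$
$n = \frac{982}{432137}$ ($n = \frac{1}{- \frac{925}{982} + 441} = \frac{1}{\frac{432137}{982}} = \frac{982}{432137} \approx 0.0022724$)
$\left(\left(\left(-18\right) \left(-5\right) + L{\left(6 \right)}\right) + n\right)^{2} = \left(\left(\left(-18\right) \left(-5\right) + \sqrt{5 + 6}\right) + \frac{982}{432137}\right)^{2} = \left(\left(90 + \sqrt{11}\right) + \frac{982}{432137}\right)^{2} = \left(\frac{38893312}{432137} + \sqrt{11}\right)^{2}$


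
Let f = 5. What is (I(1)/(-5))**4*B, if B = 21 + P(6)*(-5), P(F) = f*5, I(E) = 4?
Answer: -26624/625 ≈ -42.598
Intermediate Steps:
P(F) = 25 (P(F) = 5*5 = 25)
B = -104 (B = 21 + 25*(-5) = 21 - 125 = -104)
(I(1)/(-5))**4*B = (4/(-5))**4*(-104) = (4*(-1/5))**4*(-104) = (-4/5)**4*(-104) = (256/625)*(-104) = -26624/625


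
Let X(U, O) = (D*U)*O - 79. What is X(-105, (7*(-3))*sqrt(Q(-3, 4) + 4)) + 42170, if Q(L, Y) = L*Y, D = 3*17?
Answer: 42091 + 224910*I*sqrt(2) ≈ 42091.0 + 3.1807e+5*I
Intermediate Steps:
D = 51
X(U, O) = -79 + 51*O*U (X(U, O) = (51*U)*O - 79 = 51*O*U - 79 = -79 + 51*O*U)
X(-105, (7*(-3))*sqrt(Q(-3, 4) + 4)) + 42170 = (-79 + 51*((7*(-3))*sqrt(-3*4 + 4))*(-105)) + 42170 = (-79 + 51*(-21*sqrt(-12 + 4))*(-105)) + 42170 = (-79 + 51*(-42*I*sqrt(2))*(-105)) + 42170 = (-79 + 224910*I*sqrt(2)) + 42170 = 42091 + 224910*I*sqrt(2)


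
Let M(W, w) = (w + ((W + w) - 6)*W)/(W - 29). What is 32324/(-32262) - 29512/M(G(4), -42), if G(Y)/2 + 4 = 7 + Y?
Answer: -510660214/596847 ≈ -855.60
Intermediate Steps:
G(Y) = 6 + 2*Y (G(Y) = -8 + 2*(7 + Y) = -8 + (14 + 2*Y) = 6 + 2*Y)
M(W, w) = (w + W*(-6 + W + w))/(-29 + W) (M(W, w) = (w + (-6 + W + w)*W)/(-29 + W) = (w + W*(-6 + W + w))/(-29 + W))
32324/(-32262) - 29512/M(G(4), -42) = 32324/(-32262) - 29512*(-29 + (6 + 2*4))/(-42 + (6 + 2*4)² - 6*(6 + 2*4) + (6 + 2*4)*(-42)) = 32324*(-1/32262) - 29512*(-29 + (6 + 8))/(-42 + (6 + 8)² - 6*(6 + 8) + (6 + 8)*(-42)) = -16162/16131 - 29512*(-29 + 14)/(-42 + 14² - 6*14 + 14*(-42)) = -16162/16131 - 29512*(-15/(-42 + 196 - 84 - 588)) = -16162/16131 - 29512/((-1/15*(-518))) = -16162/16131 - 29512/518/15 = -16162/16131 - 29512*15/518 = -16162/16131 - 31620/37 = -510660214/596847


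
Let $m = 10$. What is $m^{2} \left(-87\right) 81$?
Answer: $-704700$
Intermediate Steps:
$m^{2} \left(-87\right) 81 = 10^{2} \left(-87\right) 81 = 100 \left(-87\right) 81 = \left(-8700\right) 81 = -704700$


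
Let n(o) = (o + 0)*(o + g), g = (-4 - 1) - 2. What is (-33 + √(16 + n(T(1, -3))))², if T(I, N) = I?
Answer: (33 - √10)² ≈ 890.29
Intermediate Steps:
g = -7 (g = -5 - 2 = -7)
n(o) = o*(-7 + o) (n(o) = (o + 0)*(o - 7) = o*(-7 + o))
(-33 + √(16 + n(T(1, -3))))² = (-33 + √(16 + 1*(-7 + 1)))² = (-33 + √(16 + 1*(-6)))² = (-33 + √(16 - 6))² = (-33 + √10)²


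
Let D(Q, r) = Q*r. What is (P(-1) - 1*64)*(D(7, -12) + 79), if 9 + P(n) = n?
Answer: 370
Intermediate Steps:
P(n) = -9 + n
(P(-1) - 1*64)*(D(7, -12) + 79) = ((-9 - 1) - 1*64)*(7*(-12) + 79) = (-10 - 64)*(-84 + 79) = -74*(-5) = 370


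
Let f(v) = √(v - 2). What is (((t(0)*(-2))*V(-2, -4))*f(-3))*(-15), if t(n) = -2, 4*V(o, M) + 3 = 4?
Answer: -15*I*√5 ≈ -33.541*I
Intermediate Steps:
f(v) = √(-2 + v)
V(o, M) = ¼ (V(o, M) = -¾ + (¼)*4 = -¾ + 1 = ¼)
(((t(0)*(-2))*V(-2, -4))*f(-3))*(-15) = ((-2*(-2)*(¼))*√(-2 - 3))*(-15) = ((4*(¼))*√(-5))*(-15) = (1*(I*√5))*(-15) = (I*√5)*(-15) = -15*I*√5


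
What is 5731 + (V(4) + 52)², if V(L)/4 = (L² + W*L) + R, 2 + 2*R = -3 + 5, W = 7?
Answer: 57715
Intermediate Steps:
R = 0 (R = -1 + (-3 + 5)/2 = -1 + (½)*2 = -1 + 1 = 0)
V(L) = 4*L² + 28*L (V(L) = 4*((L² + 7*L) + 0) = 4*(L² + 7*L) = 4*L² + 28*L)
5731 + (V(4) + 52)² = 5731 + (4*4*(7 + 4) + 52)² = 5731 + (4*4*11 + 52)² = 5731 + (176 + 52)² = 5731 + 228² = 5731 + 51984 = 57715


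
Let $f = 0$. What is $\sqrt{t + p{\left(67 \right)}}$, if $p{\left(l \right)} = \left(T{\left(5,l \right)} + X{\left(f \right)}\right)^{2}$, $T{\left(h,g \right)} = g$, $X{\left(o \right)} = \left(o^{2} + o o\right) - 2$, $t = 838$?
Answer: $\sqrt{5063} \approx 71.155$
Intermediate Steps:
$X{\left(o \right)} = -2 + 2 o^{2}$ ($X{\left(o \right)} = \left(o^{2} + o^{2}\right) - 2 = 2 o^{2} - 2 = -2 + 2 o^{2}$)
$p{\left(l \right)} = \left(-2 + l\right)^{2}$ ($p{\left(l \right)} = \left(l - \left(2 - 2 \cdot 0^{2}\right)\right)^{2} = \left(l + \left(-2 + 2 \cdot 0\right)\right)^{2} = \left(l + \left(-2 + 0\right)\right)^{2} = \left(l - 2\right)^{2} = \left(-2 + l\right)^{2}$)
$\sqrt{t + p{\left(67 \right)}} = \sqrt{838 + \left(2 - 67\right)^{2}} = \sqrt{838 + \left(-65\right)^{2}} = \sqrt{838 + 4225} = \sqrt{5063}$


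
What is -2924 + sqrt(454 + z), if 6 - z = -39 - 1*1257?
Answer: -2924 + 2*sqrt(439) ≈ -2882.1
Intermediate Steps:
z = 1302 (z = 6 - (-39 - 1*1257) = 6 - (-39 - 1257) = 6 - 1*(-1296) = 6 + 1296 = 1302)
-2924 + sqrt(454 + z) = -2924 + sqrt(454 + 1302) = -2924 + sqrt(1756) = -2924 + 2*sqrt(439)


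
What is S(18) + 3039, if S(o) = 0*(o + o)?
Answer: 3039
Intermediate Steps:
S(o) = 0 (S(o) = 0*(2*o) = 0)
S(18) + 3039 = 0 + 3039 = 3039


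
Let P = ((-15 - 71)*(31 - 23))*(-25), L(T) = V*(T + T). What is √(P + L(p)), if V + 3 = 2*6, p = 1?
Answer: √17218 ≈ 131.22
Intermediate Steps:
V = 9 (V = -3 + 2*6 = -3 + 12 = 9)
L(T) = 18*T (L(T) = 9*(T + T) = 9*(2*T) = 18*T)
P = 17200 (P = -86*8*(-25) = -688*(-25) = 17200)
√(P + L(p)) = √(17200 + 18*1) = √(17200 + 18) = √17218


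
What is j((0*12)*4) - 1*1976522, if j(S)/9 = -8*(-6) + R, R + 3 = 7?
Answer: -1976054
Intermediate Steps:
R = 4 (R = -3 + 7 = 4)
j(S) = 468 (j(S) = 9*(-8*(-6) + 4) = 9*(48 + 4) = 9*52 = 468)
j((0*12)*4) - 1*1976522 = 468 - 1*1976522 = 468 - 1976522 = -1976054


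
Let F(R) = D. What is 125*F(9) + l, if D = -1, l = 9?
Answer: -116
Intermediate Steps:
F(R) = -1
125*F(9) + l = 125*(-1) + 9 = -125 + 9 = -116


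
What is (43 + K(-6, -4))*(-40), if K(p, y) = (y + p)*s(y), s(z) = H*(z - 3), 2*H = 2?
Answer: -4520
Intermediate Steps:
H = 1 (H = (½)*2 = 1)
s(z) = -3 + z (s(z) = 1*(z - 3) = 1*(-3 + z) = -3 + z)
K(p, y) = (-3 + y)*(p + y) (K(p, y) = (y + p)*(-3 + y) = (p + y)*(-3 + y) = (-3 + y)*(p + y))
(43 + K(-6, -4))*(-40) = (43 + (-3 - 4)*(-6 - 4))*(-40) = (43 - 7*(-10))*(-40) = (43 + 70)*(-40) = 113*(-40) = -4520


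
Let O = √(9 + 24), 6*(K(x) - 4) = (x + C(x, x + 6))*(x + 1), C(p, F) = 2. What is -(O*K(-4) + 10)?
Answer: -10 - 5*√33 ≈ -38.723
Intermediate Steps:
K(x) = 4 + (1 + x)*(2 + x)/6 (K(x) = 4 + ((x + 2)*(x + 1))/6 = 4 + ((2 + x)*(1 + x))/6 = 4 + ((1 + x)*(2 + x))/6 = 4 + (1 + x)*(2 + x)/6)
O = √33 ≈ 5.7446
-(O*K(-4) + 10) = -(√33*(13/3 + (½)*(-4) + (⅙)*(-4)²) + 10) = -(√33*(13/3 - 2 + (⅙)*16) + 10) = -(√33*(13/3 - 2 + 8/3) + 10) = -(√33*5 + 10) = -(5*√33 + 10) = -(10 + 5*√33) = -10 - 5*√33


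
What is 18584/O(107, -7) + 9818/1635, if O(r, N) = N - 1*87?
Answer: -14730974/76845 ≈ -191.70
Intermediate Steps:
O(r, N) = -87 + N (O(r, N) = N - 87 = -87 + N)
18584/O(107, -7) + 9818/1635 = 18584/(-87 - 7) + 9818/1635 = 18584/(-94) + 9818*(1/1635) = 18584*(-1/94) + 9818/1635 = -9292/47 + 9818/1635 = -14730974/76845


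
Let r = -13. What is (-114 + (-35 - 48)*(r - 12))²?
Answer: 3845521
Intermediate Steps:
(-114 + (-35 - 48)*(r - 12))² = (-114 + (-35 - 48)*(-13 - 12))² = (-114 - 83*(-25))² = (-114 + 2075)² = 1961² = 3845521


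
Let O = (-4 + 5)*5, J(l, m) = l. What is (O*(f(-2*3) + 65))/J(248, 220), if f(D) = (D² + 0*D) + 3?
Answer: 65/31 ≈ 2.0968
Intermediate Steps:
f(D) = 3 + D² (f(D) = (D² + 0) + 3 = D² + 3 = 3 + D²)
O = 5 (O = 1*5 = 5)
(O*(f(-2*3) + 65))/J(248, 220) = (5*((3 + (-2*3)²) + 65))/248 = (5*((3 + (-6)²) + 65))*(1/248) = (5*((3 + 36) + 65))*(1/248) = (5*(39 + 65))*(1/248) = (5*104)*(1/248) = 520*(1/248) = 65/31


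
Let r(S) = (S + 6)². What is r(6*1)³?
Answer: 2985984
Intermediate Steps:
r(S) = (6 + S)²
r(6*1)³ = ((6 + 6*1)²)³ = ((6 + 6)²)³ = (12²)³ = 144³ = 2985984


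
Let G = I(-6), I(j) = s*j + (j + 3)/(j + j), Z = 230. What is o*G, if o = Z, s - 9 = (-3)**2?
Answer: -49565/2 ≈ -24783.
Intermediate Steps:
s = 18 (s = 9 + (-3)**2 = 9 + 9 = 18)
o = 230
I(j) = 18*j + (3 + j)/(2*j) (I(j) = 18*j + (j + 3)/(j + j) = 18*j + (3 + j)/((2*j)) = 18*j + (3 + j)*(1/(2*j)) = 18*j + (3 + j)/(2*j))
G = -431/4 (G = (1/2)*(3 - 6*(1 + 36*(-6)))/(-6) = (1/2)*(-1/6)*(3 - 6*(1 - 216)) = (1/2)*(-1/6)*(3 - 6*(-215)) = (1/2)*(-1/6)*(3 + 1290) = (1/2)*(-1/6)*1293 = -431/4 ≈ -107.75)
o*G = 230*(-431/4) = -49565/2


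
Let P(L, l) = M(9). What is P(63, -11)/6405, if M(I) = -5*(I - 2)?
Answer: -1/183 ≈ -0.0054645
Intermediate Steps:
M(I) = 10 - 5*I (M(I) = -5*(-2 + I) = 10 - 5*I)
P(L, l) = -35 (P(L, l) = 10 - 5*9 = 10 - 45 = -35)
P(63, -11)/6405 = -35/6405 = -35*1/6405 = -1/183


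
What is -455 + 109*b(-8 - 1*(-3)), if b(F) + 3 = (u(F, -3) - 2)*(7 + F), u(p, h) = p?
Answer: -2308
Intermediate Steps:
b(F) = -3 + (-2 + F)*(7 + F) (b(F) = -3 + (F - 2)*(7 + F) = -3 + (-2 + F)*(7 + F))
-455 + 109*b(-8 - 1*(-3)) = -455 + 109*(-17 + (-8 - 1*(-3))² + 5*(-8 - 1*(-3))) = -455 + 109*(-17 + (-8 + 3)² + 5*(-8 + 3)) = -455 + 109*(-17 + (-5)² + 5*(-5)) = -455 + 109*(-17 + 25 - 25) = -455 + 109*(-17) = -455 - 1853 = -2308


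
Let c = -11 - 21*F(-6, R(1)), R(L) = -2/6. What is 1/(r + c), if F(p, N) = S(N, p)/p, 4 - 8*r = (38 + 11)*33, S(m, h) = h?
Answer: -8/1869 ≈ -0.0042804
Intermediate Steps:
R(L) = -⅓ (R(L) = -2*⅙ = -⅓)
r = -1613/8 (r = ½ - (38 + 11)*33/8 = ½ - 49*33/8 = ½ - ⅛*1617 = ½ - 1617/8 = -1613/8 ≈ -201.63)
F(p, N) = 1 (F(p, N) = p/p = 1)
c = -32 (c = -11 - 21*1 = -11 - 21 = -32)
1/(r + c) = 1/(-1613/8 - 32) = 1/(-1869/8) = -8/1869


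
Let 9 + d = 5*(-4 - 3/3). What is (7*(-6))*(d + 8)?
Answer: 1092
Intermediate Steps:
d = -34 (d = -9 + 5*(-4 - 3/3) = -9 + 5*(-4 - 3*⅓) = -9 + 5*(-4 - 1) = -9 + 5*(-5) = -9 - 25 = -34)
(7*(-6))*(d + 8) = (7*(-6))*(-34 + 8) = -42*(-26) = 1092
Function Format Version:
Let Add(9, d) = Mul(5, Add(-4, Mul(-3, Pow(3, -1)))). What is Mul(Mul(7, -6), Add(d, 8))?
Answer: 1092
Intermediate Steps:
d = -34 (d = Add(-9, Mul(5, Add(-4, Mul(-3, Pow(3, -1))))) = Add(-9, Mul(5, Add(-4, Mul(-3, Rational(1, 3))))) = Add(-9, Mul(5, Add(-4, -1))) = Add(-9, Mul(5, -5)) = Add(-9, -25) = -34)
Mul(Mul(7, -6), Add(d, 8)) = Mul(Mul(7, -6), Add(-34, 8)) = Mul(-42, -26) = 1092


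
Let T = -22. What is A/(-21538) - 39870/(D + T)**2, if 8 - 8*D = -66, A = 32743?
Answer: -1536076167/6224482 ≈ -246.78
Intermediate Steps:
D = 37/4 (D = 1 - 1/8*(-66) = 1 + 33/4 = 37/4 ≈ 9.2500)
A/(-21538) - 39870/(D + T)**2 = 32743/(-21538) - 39870/(37/4 - 22)**2 = 32743*(-1/21538) - 39870/((-51/4)**2) = -32743/21538 - 39870/2601/16 = -32743/21538 - 39870*16/2601 = -32743/21538 - 70880/289 = -1536076167/6224482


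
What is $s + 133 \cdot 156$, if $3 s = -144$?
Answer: $20700$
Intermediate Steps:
$s = -48$ ($s = \frac{1}{3} \left(-144\right) = -48$)
$s + 133 \cdot 156 = -48 + 133 \cdot 156 = -48 + 20748 = 20700$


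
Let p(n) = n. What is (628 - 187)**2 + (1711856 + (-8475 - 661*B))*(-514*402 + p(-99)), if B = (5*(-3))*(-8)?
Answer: -335737063866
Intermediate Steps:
B = 120 (B = -15*(-8) = 120)
(628 - 187)**2 + (1711856 + (-8475 - 661*B))*(-514*402 + p(-99)) = (628 - 187)**2 + (1711856 + (-8475 - 661*120))*(-514*402 - 99) = 441**2 + (1711856 + (-8475 - 79320))*(-206628 - 99) = 194481 + (1711856 - 87795)*(-206727) = 194481 + 1624061*(-206727) = 194481 - 335737258347 = -335737063866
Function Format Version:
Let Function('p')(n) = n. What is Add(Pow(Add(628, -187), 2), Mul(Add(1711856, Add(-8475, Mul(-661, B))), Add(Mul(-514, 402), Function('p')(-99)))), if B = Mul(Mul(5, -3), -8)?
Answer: -335737063866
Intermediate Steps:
B = 120 (B = Mul(-15, -8) = 120)
Add(Pow(Add(628, -187), 2), Mul(Add(1711856, Add(-8475, Mul(-661, B))), Add(Mul(-514, 402), Function('p')(-99)))) = Add(Pow(Add(628, -187), 2), Mul(Add(1711856, Add(-8475, Mul(-661, 120))), Add(Mul(-514, 402), -99))) = Add(Pow(441, 2), Mul(Add(1711856, Add(-8475, -79320)), Add(-206628, -99))) = Add(194481, Mul(Add(1711856, -87795), -206727)) = Add(194481, Mul(1624061, -206727)) = Add(194481, -335737258347) = -335737063866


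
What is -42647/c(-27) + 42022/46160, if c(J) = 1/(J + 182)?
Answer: -152565356789/23080 ≈ -6.6103e+6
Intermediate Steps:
c(J) = 1/(182 + J)
-42647/c(-27) + 42022/46160 = -42647/(1/(182 - 27)) + 42022/46160 = -42647/(1/155) + 42022*(1/46160) = -42647/1/155 + 21011/23080 = -42647*155 + 21011/23080 = -6610285 + 21011/23080 = -152565356789/23080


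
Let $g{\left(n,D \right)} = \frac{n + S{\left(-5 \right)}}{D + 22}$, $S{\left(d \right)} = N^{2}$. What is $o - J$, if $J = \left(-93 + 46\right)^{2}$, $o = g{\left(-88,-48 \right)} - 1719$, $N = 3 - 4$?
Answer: $- \frac{102041}{26} \approx -3924.7$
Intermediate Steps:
$N = -1$
$S{\left(d \right)} = 1$ ($S{\left(d \right)} = \left(-1\right)^{2} = 1$)
$g{\left(n,D \right)} = \frac{1 + n}{22 + D}$ ($g{\left(n,D \right)} = \frac{n + 1}{D + 22} = \frac{1 + n}{22 + D}$)
$o = - \frac{44607}{26}$ ($o = \frac{1 - 88}{22 - 48} - 1719 = \frac{1}{-26} \left(-87\right) - 1719 = \left(- \frac{1}{26}\right) \left(-87\right) - 1719 = \frac{87}{26} - 1719 = - \frac{44607}{26} \approx -1715.7$)
$J = 2209$ ($J = \left(-47\right)^{2} = 2209$)
$o - J = - \frac{44607}{26} - 2209 = - \frac{102041}{26}$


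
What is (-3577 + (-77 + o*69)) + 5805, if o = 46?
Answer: 5325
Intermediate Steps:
(-3577 + (-77 + o*69)) + 5805 = (-3577 + (-77 + 46*69)) + 5805 = (-3577 + (-77 + 3174)) + 5805 = (-3577 + 3097) + 5805 = -480 + 5805 = 5325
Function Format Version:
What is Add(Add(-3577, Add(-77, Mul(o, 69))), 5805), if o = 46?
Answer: 5325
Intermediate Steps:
Add(Add(-3577, Add(-77, Mul(o, 69))), 5805) = Add(Add(-3577, Add(-77, Mul(46, 69))), 5805) = Add(Add(-3577, Add(-77, 3174)), 5805) = Add(Add(-3577, 3097), 5805) = Add(-480, 5805) = 5325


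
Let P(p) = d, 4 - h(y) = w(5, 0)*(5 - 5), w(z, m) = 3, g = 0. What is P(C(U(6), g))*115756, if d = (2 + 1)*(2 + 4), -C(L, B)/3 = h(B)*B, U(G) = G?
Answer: 2083608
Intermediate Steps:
h(y) = 4 (h(y) = 4 - 3*(5 - 5) = 4 - 3*0 = 4 - 1*0 = 4 + 0 = 4)
C(L, B) = -12*B
d = 18 (d = 3*6 = 18)
P(p) = 18
P(C(U(6), g))*115756 = 18*115756 = 2083608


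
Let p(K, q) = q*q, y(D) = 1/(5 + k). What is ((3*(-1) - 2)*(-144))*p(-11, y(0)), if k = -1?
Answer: 45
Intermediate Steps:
y(D) = ¼ (y(D) = 1/(5 - 1) = 1/4 = ¼)
p(K, q) = q²
((3*(-1) - 2)*(-144))*p(-11, y(0)) = ((3*(-1) - 2)*(-144))*(¼)² = ((-3 - 2)*(-144))*(1/16) = -5*(-144)*(1/16) = 720*(1/16) = 45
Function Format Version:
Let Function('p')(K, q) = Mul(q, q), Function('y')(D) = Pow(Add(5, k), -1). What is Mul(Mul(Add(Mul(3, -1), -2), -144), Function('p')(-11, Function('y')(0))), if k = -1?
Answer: 45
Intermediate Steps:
Function('y')(D) = Rational(1, 4) (Function('y')(D) = Pow(Add(5, -1), -1) = Pow(4, -1) = Rational(1, 4))
Function('p')(K, q) = Pow(q, 2)
Mul(Mul(Add(Mul(3, -1), -2), -144), Function('p')(-11, Function('y')(0))) = Mul(Mul(Add(Mul(3, -1), -2), -144), Pow(Rational(1, 4), 2)) = Mul(Mul(Add(-3, -2), -144), Rational(1, 16)) = Mul(Mul(-5, -144), Rational(1, 16)) = Mul(720, Rational(1, 16)) = 45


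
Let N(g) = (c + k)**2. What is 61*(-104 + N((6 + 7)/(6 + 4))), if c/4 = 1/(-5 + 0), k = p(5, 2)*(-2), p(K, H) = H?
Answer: -123464/25 ≈ -4938.6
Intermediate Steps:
k = -4 (k = 2*(-2) = -4)
c = -4/5 (c = 4/(-5 + 0) = 4/(-5) = 4*(-1/5) = -4/5 ≈ -0.80000)
N(g) = 576/25 (N(g) = (-4/5 - 4)**2 = (-24/5)**2 = 576/25)
61*(-104 + N((6 + 7)/(6 + 4))) = 61*(-104 + 576/25) = 61*(-2024/25) = -123464/25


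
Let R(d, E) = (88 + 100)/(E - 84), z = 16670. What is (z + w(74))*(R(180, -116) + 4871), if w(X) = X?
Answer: 2038607116/25 ≈ 8.1544e+7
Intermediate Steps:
R(d, E) = 188/(-84 + E)
(z + w(74))*(R(180, -116) + 4871) = (16670 + 74)*(188/(-84 - 116) + 4871) = 16744*(188/(-200) + 4871) = 16744*(188*(-1/200) + 4871) = 16744*(-47/50 + 4871) = 16744*(243503/50) = 2038607116/25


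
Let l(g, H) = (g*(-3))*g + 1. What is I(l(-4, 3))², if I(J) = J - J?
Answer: 0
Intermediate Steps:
l(g, H) = 1 - 3*g² (l(g, H) = (-3*g)*g + 1 = -3*g² + 1 = 1 - 3*g²)
I(J) = 0
I(l(-4, 3))² = 0² = 0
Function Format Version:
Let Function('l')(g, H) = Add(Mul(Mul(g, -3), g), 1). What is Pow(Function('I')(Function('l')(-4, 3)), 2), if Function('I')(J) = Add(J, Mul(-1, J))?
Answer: 0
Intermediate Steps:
Function('l')(g, H) = Add(1, Mul(-3, Pow(g, 2))) (Function('l')(g, H) = Add(Mul(Mul(-3, g), g), 1) = Add(Mul(-3, Pow(g, 2)), 1) = Add(1, Mul(-3, Pow(g, 2))))
Function('I')(J) = 0
Pow(Function('I')(Function('l')(-4, 3)), 2) = Pow(0, 2) = 0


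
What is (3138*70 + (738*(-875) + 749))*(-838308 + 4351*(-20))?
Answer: 393579936848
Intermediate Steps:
(3138*70 + (738*(-875) + 749))*(-838308 + 4351*(-20)) = (219660 + (-645750 + 749))*(-838308 - 87020) = (219660 - 645001)*(-925328) = -425341*(-925328) = 393579936848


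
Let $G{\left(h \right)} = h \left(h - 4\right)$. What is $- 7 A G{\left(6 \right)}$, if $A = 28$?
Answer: $-2352$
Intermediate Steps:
$G{\left(h \right)} = h \left(-4 + h\right)$
$- 7 A G{\left(6 \right)} = \left(-7\right) 28 \cdot 6 \left(-4 + 6\right) = - 196 \cdot 6 \cdot 2 = \left(-196\right) 12 = -2352$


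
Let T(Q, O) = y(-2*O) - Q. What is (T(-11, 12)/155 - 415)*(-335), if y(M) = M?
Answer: 4310646/31 ≈ 1.3905e+5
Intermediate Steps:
T(Q, O) = -Q - 2*O (T(Q, O) = -2*O - Q = -Q - 2*O)
(T(-11, 12)/155 - 415)*(-335) = ((-1*(-11) - 2*12)/155 - 415)*(-335) = ((11 - 24)*(1/155) - 415)*(-335) = (-13*1/155 - 415)*(-335) = (-13/155 - 415)*(-335) = -64338/155*(-335) = 4310646/31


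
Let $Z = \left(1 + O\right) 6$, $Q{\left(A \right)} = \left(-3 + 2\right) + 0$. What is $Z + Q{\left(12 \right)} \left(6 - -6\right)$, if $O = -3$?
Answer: $-24$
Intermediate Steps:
$Q{\left(A \right)} = -1$ ($Q{\left(A \right)} = -1 + 0 = -1$)
$Z = -12$ ($Z = \left(1 - 3\right) 6 = \left(-2\right) 6 = -12$)
$Z + Q{\left(12 \right)} \left(6 - -6\right) = -12 - \left(6 - -6\right) = -12 - \left(6 + 6\right) = -12 - 12 = -24$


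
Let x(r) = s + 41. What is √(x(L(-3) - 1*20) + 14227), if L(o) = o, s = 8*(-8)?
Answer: 2*√3551 ≈ 119.18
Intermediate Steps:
s = -64
x(r) = -23 (x(r) = -64 + 41 = -23)
√(x(L(-3) - 1*20) + 14227) = √(-23 + 14227) = √14204 = 2*√3551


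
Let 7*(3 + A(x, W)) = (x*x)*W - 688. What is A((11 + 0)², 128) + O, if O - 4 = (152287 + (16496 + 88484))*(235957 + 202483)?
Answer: 789574877727/7 ≈ 1.1280e+11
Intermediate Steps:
A(x, W) = -709/7 + W*x²/7 (A(x, W) = -3 + ((x*x)*W - 688)/7 = -3 + (x²*W - 688)/7 = -3 + (W*x² - 688)/7 = -3 + (-688 + W*x²)/7 = -3 + (-688/7 + W*x²/7) = -709/7 + W*x²/7)
O = 112796143484 (O = 4 + (152287 + (16496 + 88484))*(235957 + 202483) = 4 + (152287 + 104980)*438440 = 4 + 257267*438440 = 4 + 112796143480 = 112796143484)
A((11 + 0)², 128) + O = (-709/7 + (⅐)*128*((11 + 0)²)²) + 112796143484 = (-709/7 + (⅐)*128*(11²)²) + 112796143484 = (-709/7 + (⅐)*128*121²) + 112796143484 = (-709/7 + (⅐)*128*14641) + 112796143484 = (-709/7 + 1874048/7) + 112796143484 = 1873339/7 + 112796143484 = 789574877727/7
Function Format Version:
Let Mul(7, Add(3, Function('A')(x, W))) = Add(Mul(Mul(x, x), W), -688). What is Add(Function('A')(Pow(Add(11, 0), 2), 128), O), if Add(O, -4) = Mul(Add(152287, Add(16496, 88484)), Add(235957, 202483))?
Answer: Rational(789574877727, 7) ≈ 1.1280e+11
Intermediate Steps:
Function('A')(x, W) = Add(Rational(-709, 7), Mul(Rational(1, 7), W, Pow(x, 2))) (Function('A')(x, W) = Add(-3, Mul(Rational(1, 7), Add(Mul(Mul(x, x), W), -688))) = Add(-3, Mul(Rational(1, 7), Add(Mul(Pow(x, 2), W), -688))) = Add(-3, Mul(Rational(1, 7), Add(Mul(W, Pow(x, 2)), -688))) = Add(-3, Mul(Rational(1, 7), Add(-688, Mul(W, Pow(x, 2))))) = Add(-3, Add(Rational(-688, 7), Mul(Rational(1, 7), W, Pow(x, 2)))) = Add(Rational(-709, 7), Mul(Rational(1, 7), W, Pow(x, 2))))
O = 112796143484 (O = Add(4, Mul(Add(152287, Add(16496, 88484)), Add(235957, 202483))) = Add(4, Mul(Add(152287, 104980), 438440)) = Add(4, Mul(257267, 438440)) = Add(4, 112796143480) = 112796143484)
Add(Function('A')(Pow(Add(11, 0), 2), 128), O) = Add(Add(Rational(-709, 7), Mul(Rational(1, 7), 128, Pow(Pow(Add(11, 0), 2), 2))), 112796143484) = Add(Add(Rational(-709, 7), Mul(Rational(1, 7), 128, Pow(Pow(11, 2), 2))), 112796143484) = Add(Add(Rational(-709, 7), Mul(Rational(1, 7), 128, Pow(121, 2))), 112796143484) = Add(Add(Rational(-709, 7), Mul(Rational(1, 7), 128, 14641)), 112796143484) = Add(Add(Rational(-709, 7), Rational(1874048, 7)), 112796143484) = Add(Rational(1873339, 7), 112796143484) = Rational(789574877727, 7)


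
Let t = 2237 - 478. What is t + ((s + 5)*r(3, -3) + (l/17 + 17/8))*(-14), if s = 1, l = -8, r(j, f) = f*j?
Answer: 169445/68 ≈ 2491.8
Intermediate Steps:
t = 1759
t + ((s + 5)*r(3, -3) + (l/17 + 17/8))*(-14) = 1759 + ((1 + 5)*(-3*3) + (-8/17 + 17/8))*(-14) = 1759 + (6*(-9) + (-8*1/17 + 17*(⅛)))*(-14) = 1759 + (-54 + (-8/17 + 17/8))*(-14) = 1759 + (-54 + 225/136)*(-14) = 1759 - 7119/136*(-14) = 1759 + 49833/68 = 169445/68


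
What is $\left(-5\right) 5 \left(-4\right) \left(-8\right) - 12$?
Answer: $-812$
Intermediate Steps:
$\left(-5\right) 5 \left(-4\right) \left(-8\right) - 12 = \left(-25\right) \left(-4\right) \left(-8\right) - 12 = 100 \left(-8\right) - 12 = -800 - 12 = -812$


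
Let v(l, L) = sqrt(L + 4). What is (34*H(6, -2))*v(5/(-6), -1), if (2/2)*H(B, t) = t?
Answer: -68*sqrt(3) ≈ -117.78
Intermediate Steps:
H(B, t) = t
v(l, L) = sqrt(4 + L)
(34*H(6, -2))*v(5/(-6), -1) = (34*(-2))*sqrt(4 - 1) = -68*sqrt(3)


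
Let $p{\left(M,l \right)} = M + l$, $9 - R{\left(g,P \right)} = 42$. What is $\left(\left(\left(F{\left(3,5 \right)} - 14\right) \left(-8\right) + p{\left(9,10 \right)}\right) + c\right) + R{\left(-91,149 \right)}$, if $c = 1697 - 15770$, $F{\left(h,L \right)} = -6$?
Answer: $-13927$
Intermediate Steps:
$R{\left(g,P \right)} = -33$ ($R{\left(g,P \right)} = 9 - 42 = -33$)
$c = -14073$ ($c = 1697 - 15770 = -14073$)
$\left(\left(\left(F{\left(3,5 \right)} - 14\right) \left(-8\right) + p{\left(9,10 \right)}\right) + c\right) + R{\left(-91,149 \right)} = \left(\left(\left(-6 - 14\right) \left(-8\right) + \left(9 + 10\right)\right) - 14073\right) - 33 = \left(\left(\left(-6 - 14\right) \left(-8\right) + 19\right) - 14073\right) - 33 = \left(\left(\left(-20\right) \left(-8\right) + 19\right) - 14073\right) - 33 = \left(\left(160 + 19\right) - 14073\right) - 33 = \left(179 - 14073\right) - 33 = -13894 - 33 = -13927$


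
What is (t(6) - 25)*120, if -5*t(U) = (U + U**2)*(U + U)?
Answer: -15096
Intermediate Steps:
t(U) = -2*U*(U + U**2)/5 (t(U) = -(U + U**2)*(U + U)/5 = -(U + U**2)*2*U/5 = -2*U*(U + U**2)/5)
(t(6) - 25)*120 = ((2/5)*6**2*(-1 - 1*6) - 25)*120 = ((2/5)*36*(-1 - 6) - 25)*120 = ((2/5)*36*(-7) - 25)*120 = (-504/5 - 25)*120 = -629/5*120 = -15096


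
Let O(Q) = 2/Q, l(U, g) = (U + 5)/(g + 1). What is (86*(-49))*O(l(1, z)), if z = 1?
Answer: -8428/3 ≈ -2809.3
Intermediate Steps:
l(U, g) = (5 + U)/(1 + g)
(86*(-49))*O(l(1, z)) = (86*(-49))*(2/(((5 + 1)/(1 + 1)))) = -8428/(6/2) = -8428/((1/2)*6) = -8428/3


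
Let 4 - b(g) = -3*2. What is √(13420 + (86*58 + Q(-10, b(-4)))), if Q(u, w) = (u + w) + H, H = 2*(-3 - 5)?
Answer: 22*√38 ≈ 135.62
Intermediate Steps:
b(g) = 10 (b(g) = 4 - (-3)*2 = 4 - 1*(-6) = 4 + 6 = 10)
H = -16 (H = 2*(-8) = -16)
Q(u, w) = -16 + u + w (Q(u, w) = (u + w) - 16 = -16 + u + w)
√(13420 + (86*58 + Q(-10, b(-4)))) = √(13420 + (86*58 + (-16 - 10 + 10))) = √(13420 + (4988 - 16)) = √(13420 + 4972) = √18392 = 22*√38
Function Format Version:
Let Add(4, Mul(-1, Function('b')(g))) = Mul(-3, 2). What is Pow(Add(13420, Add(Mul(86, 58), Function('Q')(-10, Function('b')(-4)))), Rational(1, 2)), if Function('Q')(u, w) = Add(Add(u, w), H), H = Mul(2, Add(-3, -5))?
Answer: Mul(22, Pow(38, Rational(1, 2))) ≈ 135.62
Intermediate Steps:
Function('b')(g) = 10 (Function('b')(g) = Add(4, Mul(-1, Mul(-3, 2))) = Add(4, Mul(-1, -6)) = Add(4, 6) = 10)
H = -16 (H = Mul(2, -8) = -16)
Function('Q')(u, w) = Add(-16, u, w) (Function('Q')(u, w) = Add(Add(u, w), -16) = Add(-16, u, w))
Pow(Add(13420, Add(Mul(86, 58), Function('Q')(-10, Function('b')(-4)))), Rational(1, 2)) = Pow(Add(13420, Add(Mul(86, 58), Add(-16, -10, 10))), Rational(1, 2)) = Pow(Add(13420, Add(4988, -16)), Rational(1, 2)) = Pow(Add(13420, 4972), Rational(1, 2)) = Pow(18392, Rational(1, 2)) = Mul(22, Pow(38, Rational(1, 2)))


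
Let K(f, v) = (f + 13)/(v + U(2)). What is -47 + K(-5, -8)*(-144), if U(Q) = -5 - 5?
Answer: 17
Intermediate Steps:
U(Q) = -10
K(f, v) = (13 + f)/(-10 + v) (K(f, v) = (f + 13)/(v - 10) = (13 + f)/(-10 + v))
-47 + K(-5, -8)*(-144) = -47 + ((13 - 5)/(-10 - 8))*(-144) = -47 + (8/(-18))*(-144) = -47 - 1/18*8*(-144) = -47 - 4/9*(-144) = -47 + 64 = 17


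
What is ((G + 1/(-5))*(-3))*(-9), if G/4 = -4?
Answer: -2187/5 ≈ -437.40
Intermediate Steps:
G = -16 (G = 4*(-4) = -16)
((G + 1/(-5))*(-3))*(-9) = ((-16 + 1/(-5))*(-3))*(-9) = ((-16 - 1/5)*(-3))*(-9) = -81/5*(-3)*(-9) = (243/5)*(-9) = -2187/5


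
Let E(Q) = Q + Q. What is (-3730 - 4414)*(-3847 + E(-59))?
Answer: 32290960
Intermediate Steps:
E(Q) = 2*Q
(-3730 - 4414)*(-3847 + E(-59)) = (-3730 - 4414)*(-3847 + 2*(-59)) = -8144*(-3847 - 118) = -8144*(-3965) = 32290960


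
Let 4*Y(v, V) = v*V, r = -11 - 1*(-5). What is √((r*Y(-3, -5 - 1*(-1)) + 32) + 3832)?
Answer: √3846 ≈ 62.016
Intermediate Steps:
r = -6 (r = -11 + 5 = -6)
Y(v, V) = V*v/4 (Y(v, V) = (v*V)/4 = (V*v)/4 = V*v/4)
√((r*Y(-3, -5 - 1*(-1)) + 32) + 3832) = √((-3*(-5 - 1*(-1))*(-3)/2 + 32) + 3832) = √((-3*(-5 + 1)*(-3)/2 + 32) + 3832) = √((-3*(-4)*(-3)/2 + 32) + 3832) = √((-6*3 + 32) + 3832) = √((-18 + 32) + 3832) = √(14 + 3832) = √3846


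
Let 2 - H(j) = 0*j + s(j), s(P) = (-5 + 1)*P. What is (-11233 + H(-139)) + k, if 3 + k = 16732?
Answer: 4942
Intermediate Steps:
s(P) = -4*P
H(j) = 2 + 4*j (H(j) = 2 - (0*j - 4*j) = 2 - (0 - 4*j) = 2 - (-4)*j = 2 + 4*j)
k = 16729 (k = -3 + 16732 = 16729)
(-11233 + H(-139)) + k = (-11233 + (2 + 4*(-139))) + 16729 = (-11233 + (2 - 556)) + 16729 = (-11233 - 554) + 16729 = -11787 + 16729 = 4942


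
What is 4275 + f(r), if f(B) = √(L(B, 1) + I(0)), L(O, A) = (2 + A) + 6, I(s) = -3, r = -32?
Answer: 4275 + √6 ≈ 4277.5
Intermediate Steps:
L(O, A) = 8 + A
f(B) = √6 (f(B) = √((8 + 1) - 3) = √(9 - 3) = √6)
4275 + f(r) = 4275 + √6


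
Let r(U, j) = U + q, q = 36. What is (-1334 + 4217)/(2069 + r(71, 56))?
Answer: 2883/2176 ≈ 1.3249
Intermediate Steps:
r(U, j) = 36 + U (r(U, j) = U + 36 = 36 + U)
(-1334 + 4217)/(2069 + r(71, 56)) = (-1334 + 4217)/(2069 + (36 + 71)) = 2883/(2069 + 107) = 2883/2176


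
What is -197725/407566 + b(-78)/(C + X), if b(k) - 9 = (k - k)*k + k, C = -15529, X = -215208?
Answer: -45594351271/94040556142 ≈ -0.48484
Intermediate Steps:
b(k) = 9 + k (b(k) = 9 + ((k - k)*k + k) = 9 + (0*k + k) = 9 + (0 + k) = 9 + k)
-197725/407566 + b(-78)/(C + X) = -197725/407566 + (9 - 78)/(-15529 - 215208) = -197725*1/407566 - 69/(-230737) = -197725/407566 - 69*(-1/230737) = -197725/407566 + 69/230737 = -45594351271/94040556142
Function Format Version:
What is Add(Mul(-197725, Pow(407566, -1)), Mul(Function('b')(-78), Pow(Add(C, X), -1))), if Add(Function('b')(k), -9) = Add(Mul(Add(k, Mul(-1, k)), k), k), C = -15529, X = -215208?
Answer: Rational(-45594351271, 94040556142) ≈ -0.48484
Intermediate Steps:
Function('b')(k) = Add(9, k) (Function('b')(k) = Add(9, Add(Mul(Add(k, Mul(-1, k)), k), k)) = Add(9, Add(Mul(0, k), k)) = Add(9, Add(0, k)) = Add(9, k))
Add(Mul(-197725, Pow(407566, -1)), Mul(Function('b')(-78), Pow(Add(C, X), -1))) = Add(Mul(-197725, Pow(407566, -1)), Mul(Add(9, -78), Pow(Add(-15529, -215208), -1))) = Add(Mul(-197725, Rational(1, 407566)), Mul(-69, Pow(-230737, -1))) = Add(Rational(-197725, 407566), Mul(-69, Rational(-1, 230737))) = Add(Rational(-197725, 407566), Rational(69, 230737)) = Rational(-45594351271, 94040556142)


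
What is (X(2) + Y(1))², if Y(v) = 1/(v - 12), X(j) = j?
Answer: 441/121 ≈ 3.6446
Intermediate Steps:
Y(v) = 1/(-12 + v)
(X(2) + Y(1))² = (2 + 1/(-12 + 1))² = (2 + 1/(-11))² = (2 - 1/11)² = (21/11)² = 441/121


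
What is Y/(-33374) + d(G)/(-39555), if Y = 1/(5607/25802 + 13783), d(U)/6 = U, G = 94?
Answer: -159383043513439/11178005895371205 ≈ -0.014259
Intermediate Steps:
d(U) = 6*U
Y = 3686/50804939 (Y = 1/(5607*(1/25802) + 13783) = 1/(801/3686 + 13783) = 1/(50804939/3686) = 3686/50804939 ≈ 7.2552e-5)
Y/(-33374) + d(G)/(-39555) = (3686/50804939)/(-33374) + (6*94)/(-39555) = (3686/50804939)*(-1/33374) + 564*(-1/39555) = -1843/847782017093 - 188/13185 = -159383043513439/11178005895371205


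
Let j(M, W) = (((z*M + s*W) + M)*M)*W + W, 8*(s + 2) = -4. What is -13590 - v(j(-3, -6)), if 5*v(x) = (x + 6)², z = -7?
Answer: -420786/5 ≈ -84157.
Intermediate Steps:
s = -5/2 (s = -2 + (⅛)*(-4) = -2 - ½ = -5/2 ≈ -2.5000)
j(M, W) = W + M*W*(-6*M - 5*W/2) (j(M, W) = (((-7*M - 5*W/2) + M)*M)*W + W = ((-6*M - 5*W/2)*M)*W + W = (M*(-6*M - 5*W/2))*W + W = M*W*(-6*M - 5*W/2) + W = W + M*W*(-6*M - 5*W/2))
v(x) = (6 + x)²/5 (v(x) = (x + 6)²/5 = (6 + x)²/5)
-13590 - v(j(-3, -6)) = -13590 - (6 + (½)*(-6)*(2 - 12*(-3)² - 5*(-3)*(-6)))²/5 = -13590 - (6 + (½)*(-6)*(2 - 12*9 - 90))²/5 = -13590 - (6 + (½)*(-6)*(2 - 108 - 90))²/5 = -13590 - (6 + (½)*(-6)*(-196))²/5 = -13590 - (6 + 588)²/5 = -13590 - 594²/5 = -13590 - 352836/5 = -420786/5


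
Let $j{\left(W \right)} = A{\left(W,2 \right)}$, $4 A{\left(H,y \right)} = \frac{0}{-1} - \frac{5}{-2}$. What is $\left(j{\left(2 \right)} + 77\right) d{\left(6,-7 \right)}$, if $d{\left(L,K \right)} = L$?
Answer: $\frac{1863}{4} \approx 465.75$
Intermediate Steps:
$A{\left(H,y \right)} = \frac{5}{8}$ ($A{\left(H,y \right)} = \frac{\frac{0}{-1} - \frac{5}{-2}}{4} = \frac{0 \left(-1\right) - - \frac{5}{2}}{4} = \frac{0 + \frac{5}{2}}{4} = \frac{1}{4} \cdot \frac{5}{2} = \frac{5}{8}$)
$j{\left(W \right)} = \frac{5}{8}$
$\left(j{\left(2 \right)} + 77\right) d{\left(6,-7 \right)} = \left(\frac{5}{8} + 77\right) 6 = \frac{621}{8} \cdot 6 = \frac{1863}{4}$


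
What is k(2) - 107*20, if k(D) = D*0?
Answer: -2140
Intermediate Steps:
k(D) = 0
k(2) - 107*20 = 0 - 107*20 = 0 - 2140 = -2140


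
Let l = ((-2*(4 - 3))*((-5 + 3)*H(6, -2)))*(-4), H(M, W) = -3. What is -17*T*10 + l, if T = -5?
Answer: 898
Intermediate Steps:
l = 48 (l = ((-2*(4 - 3))*((-5 + 3)*(-3)))*(-4) = ((-2*1)*(-2*(-3)))*(-4) = -2*6*(-4) = -12*(-4) = 48)
-17*T*10 + l = -(-85)*10 + 48 = -17*(-50) + 48 = 850 + 48 = 898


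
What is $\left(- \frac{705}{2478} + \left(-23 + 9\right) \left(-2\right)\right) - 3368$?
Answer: $- \frac{2759075}{826} \approx -3340.3$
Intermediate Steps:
$\left(- \frac{705}{2478} + \left(-23 + 9\right) \left(-2\right)\right) - 3368 = \left(\left(-705\right) \frac{1}{2478} - -28\right) - 3368 = \left(- \frac{235}{826} + 28\right) - 3368 = \frac{22893}{826} - 3368 = - \frac{2759075}{826}$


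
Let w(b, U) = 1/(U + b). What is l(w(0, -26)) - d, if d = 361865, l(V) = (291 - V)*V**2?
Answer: -6360131673/17576 ≈ -3.6186e+5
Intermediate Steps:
l(V) = V**2*(291 - V)
l(w(0, -26)) - d = (1/(-26 + 0))**2*(291 - 1/(-26 + 0)) - 1*361865 = (1/(-26))**2*(291 - 1/(-26)) - 361865 = (-1/26)**2*(291 - 1*(-1/26)) - 361865 = (291 + 1/26)/676 - 361865 = (1/676)*(7567/26) - 361865 = 7567/17576 - 361865 = -6360131673/17576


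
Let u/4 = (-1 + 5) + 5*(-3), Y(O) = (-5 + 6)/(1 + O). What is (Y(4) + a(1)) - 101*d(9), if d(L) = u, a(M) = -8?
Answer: 22181/5 ≈ 4436.2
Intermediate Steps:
Y(O) = 1/(1 + O)
u = -44 (u = 4*((-1 + 5) + 5*(-3)) = 4*(4 - 15) = 4*(-11) = -44)
d(L) = -44
(Y(4) + a(1)) - 101*d(9) = (1/(1 + 4) - 8) - 101*(-44) = (1/5 - 8) + 4444 = -39/5 + 4444 = 22181/5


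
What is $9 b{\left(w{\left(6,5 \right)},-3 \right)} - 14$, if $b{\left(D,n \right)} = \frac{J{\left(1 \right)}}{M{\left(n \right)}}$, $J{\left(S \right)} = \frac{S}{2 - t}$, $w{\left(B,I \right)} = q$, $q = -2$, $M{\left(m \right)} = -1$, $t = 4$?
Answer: $- \frac{19}{2} \approx -9.5$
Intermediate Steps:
$w{\left(B,I \right)} = -2$
$J{\left(S \right)} = - \frac{S}{2}$ ($J{\left(S \right)} = \frac{S}{2 - 4} = \frac{S}{-2} = S \left(- \frac{1}{2}\right) = - \frac{S}{2}$)
$b{\left(D,n \right)} = \frac{1}{2}$ ($b{\left(D,n \right)} = \frac{\left(- \frac{1}{2}\right) 1}{-1} = \left(- \frac{1}{2}\right) \left(-1\right) = \frac{1}{2}$)
$9 b{\left(w{\left(6,5 \right)},-3 \right)} - 14 = 9 \cdot \frac{1}{2} - 14 = \frac{9}{2} - 14 = - \frac{19}{2}$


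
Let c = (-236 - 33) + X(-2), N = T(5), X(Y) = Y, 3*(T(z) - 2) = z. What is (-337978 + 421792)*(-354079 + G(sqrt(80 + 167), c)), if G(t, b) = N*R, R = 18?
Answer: -29671245582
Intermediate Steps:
T(z) = 2 + z/3
N = 11/3 (N = 2 + (1/3)*5 = 2 + 5/3 = 11/3 ≈ 3.6667)
c = -271 (c = (-236 - 33) - 2 = -269 - 2 = -271)
G(t, b) = 66 (G(t, b) = (11/3)*18 = 66)
(-337978 + 421792)*(-354079 + G(sqrt(80 + 167), c)) = (-337978 + 421792)*(-354079 + 66) = 83814*(-354013) = -29671245582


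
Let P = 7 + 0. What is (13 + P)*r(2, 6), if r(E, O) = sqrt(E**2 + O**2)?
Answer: 40*sqrt(10) ≈ 126.49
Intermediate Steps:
P = 7
(13 + P)*r(2, 6) = (13 + 7)*sqrt(2**2 + 6**2) = 20*sqrt(4 + 36) = 20*sqrt(40) = 20*(2*sqrt(10)) = 40*sqrt(10)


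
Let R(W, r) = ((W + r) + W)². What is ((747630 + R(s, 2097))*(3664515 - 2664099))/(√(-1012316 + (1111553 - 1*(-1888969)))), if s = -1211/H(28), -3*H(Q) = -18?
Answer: 5424767431520*√1988206/2982309 ≈ 2.5648e+9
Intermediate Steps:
H(Q) = 6 (H(Q) = -⅓*(-18) = 6)
s = -1211/6 ≈ -201.83
R(W, r) = (r + 2*W)²
((747630 + R(s, 2097))*(3664515 - 2664099))/(√(-1012316 + (1111553 - 1*(-1888969)))) = ((747630 + (2097 + 2*(-1211/6))²)*(3664515 - 2664099))/(√(-1012316 + (1111553 - 1*(-1888969)))) = ((747630 + (2097 - 1211/3)²)*1000416)/(√(-1012316 + (1111553 + 1888969))) = ((747630 + (5080/3)²)*1000416)/(√(-1012316 + 3000522)) = ((747630 + 25806400/9)*1000416)/(√1988206) = ((32535070/9)*1000416)*(√1988206/1988206) = 10849534863040*(√1988206/1988206)/3 = 5424767431520*√1988206/2982309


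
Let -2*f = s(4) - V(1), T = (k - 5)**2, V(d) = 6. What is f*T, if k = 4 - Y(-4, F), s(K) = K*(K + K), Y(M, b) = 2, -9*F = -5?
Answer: -117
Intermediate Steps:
F = 5/9 (F = -1/9*(-5) = 5/9 ≈ 0.55556)
s(K) = 2*K**2 (s(K) = K*(2*K) = 2*K**2)
k = 2 (k = 4 - 1*2 = 4 - 2 = 2)
T = 9 (T = (2 - 5)**2 = (-3)**2 = 9)
f = -13 (f = -(2*4**2 - 1*6)/2 = -(2*16 - 6)/2 = -(32 - 6)/2 = -1/2*26 = -13)
f*T = -13*9 = -117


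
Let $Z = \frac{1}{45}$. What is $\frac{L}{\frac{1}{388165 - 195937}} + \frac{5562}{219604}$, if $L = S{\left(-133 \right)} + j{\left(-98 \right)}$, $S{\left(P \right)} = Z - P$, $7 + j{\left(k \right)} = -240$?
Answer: $- \frac{36085966529093}{1647030} \approx -2.191 \cdot 10^{7}$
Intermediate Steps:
$Z = \frac{1}{45} \approx 0.022222$
$j{\left(k \right)} = -247$ ($j{\left(k \right)} = -7 - 240 = -247$)
$S{\left(P \right)} = \frac{1}{45} - P$
$L = - \frac{5129}{45}$ ($L = \left(\frac{1}{45} - -133\right) - 247 = \left(\frac{1}{45} + 133\right) - 247 = \frac{5986}{45} - 247 = - \frac{5129}{45} \approx -113.98$)
$\frac{L}{\frac{1}{388165 - 195937}} + \frac{5562}{219604} = - \frac{5129}{45 \frac{1}{388165 - 195937}} + \frac{5562}{219604} = - \frac{5129}{45 \cdot \frac{1}{192228}} + 5562 \cdot \frac{1}{219604} = - \frac{5129 \frac{1}{\frac{1}{192228}}}{45} + \frac{2781}{109802} = \left(- \frac{5129}{45}\right) 192228 + \frac{2781}{109802} = - \frac{328645804}{15} + \frac{2781}{109802} = - \frac{36085966529093}{1647030}$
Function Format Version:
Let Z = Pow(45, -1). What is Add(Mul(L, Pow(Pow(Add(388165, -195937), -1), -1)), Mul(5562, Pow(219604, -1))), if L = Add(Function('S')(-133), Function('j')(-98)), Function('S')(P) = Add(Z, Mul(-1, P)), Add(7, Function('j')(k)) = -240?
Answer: Rational(-36085966529093, 1647030) ≈ -2.1910e+7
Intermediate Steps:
Z = Rational(1, 45) ≈ 0.022222
Function('j')(k) = -247 (Function('j')(k) = Add(-7, -240) = -247)
Function('S')(P) = Add(Rational(1, 45), Mul(-1, P))
L = Rational(-5129, 45) (L = Add(Add(Rational(1, 45), Mul(-1, -133)), -247) = Add(Add(Rational(1, 45), 133), -247) = Add(Rational(5986, 45), -247) = Rational(-5129, 45) ≈ -113.98)
Add(Mul(L, Pow(Pow(Add(388165, -195937), -1), -1)), Mul(5562, Pow(219604, -1))) = Add(Mul(Rational(-5129, 45), Pow(Pow(Add(388165, -195937), -1), -1)), Mul(5562, Pow(219604, -1))) = Add(Mul(Rational(-5129, 45), Pow(Pow(192228, -1), -1)), Mul(5562, Rational(1, 219604))) = Add(Mul(Rational(-5129, 45), Pow(Rational(1, 192228), -1)), Rational(2781, 109802)) = Add(Mul(Rational(-5129, 45), 192228), Rational(2781, 109802)) = Add(Rational(-328645804, 15), Rational(2781, 109802)) = Rational(-36085966529093, 1647030)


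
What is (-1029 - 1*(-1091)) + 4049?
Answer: 4111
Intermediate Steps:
(-1029 - 1*(-1091)) + 4049 = (-1029 + 1091) + 4049 = 62 + 4049 = 4111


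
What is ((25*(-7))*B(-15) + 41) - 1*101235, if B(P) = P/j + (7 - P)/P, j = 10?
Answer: -604049/6 ≈ -1.0067e+5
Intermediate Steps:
B(P) = P/10 + (7 - P)/P
((25*(-7))*B(-15) + 41) - 1*101235 = ((25*(-7))*(-1 + 7/(-15) + (⅒)*(-15)) + 41) - 1*101235 = (-175*(-1 + 7*(-1/15) - 3/2) + 41) - 101235 = (-175*(-1 - 7/15 - 3/2) + 41) - 101235 = (-175*(-89/30) + 41) - 101235 = (3115/6 + 41) - 101235 = 3361/6 - 101235 = -604049/6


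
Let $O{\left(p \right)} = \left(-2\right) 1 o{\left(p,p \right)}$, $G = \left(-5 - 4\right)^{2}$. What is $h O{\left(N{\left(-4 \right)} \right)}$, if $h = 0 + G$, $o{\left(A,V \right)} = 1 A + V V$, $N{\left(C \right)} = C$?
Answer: $-1944$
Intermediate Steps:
$G = 81$ ($G = \left(-9\right)^{2} = 81$)
$o{\left(A,V \right)} = A + V^{2}$
$h = 81$ ($h = 0 + 81 = 81$)
$O{\left(p \right)} = - 2 p - 2 p^{2}$ ($O{\left(p \right)} = \left(-2\right) 1 \left(p + p^{2}\right) = - 2 \left(p + p^{2}\right) = - 2 p - 2 p^{2}$)
$h O{\left(N{\left(-4 \right)} \right)} = 81 \cdot 2 \left(-4\right) \left(-1 - -4\right) = 81 \cdot 2 \left(-4\right) \left(-1 + 4\right) = 81 \cdot 2 \left(-4\right) 3 = 81 \left(-24\right) = -1944$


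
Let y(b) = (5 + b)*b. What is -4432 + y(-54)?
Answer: -1786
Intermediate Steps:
y(b) = b*(5 + b)
-4432 + y(-54) = -4432 - 54*(5 - 54) = -4432 - 54*(-49) = -4432 + 2646 = -1786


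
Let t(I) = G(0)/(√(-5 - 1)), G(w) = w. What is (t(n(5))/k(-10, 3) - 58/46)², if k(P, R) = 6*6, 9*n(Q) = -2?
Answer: 841/529 ≈ 1.5898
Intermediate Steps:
n(Q) = -2/9 (n(Q) = (⅑)*(-2) = -2/9)
k(P, R) = 36
t(I) = 0 (t(I) = 0/(√(-5 - 1)) = 0/(√(-6)) = 0/((I*√6)) = 0*(-I*√6/6) = 0)
(t(n(5))/k(-10, 3) - 58/46)² = (0/36 - 58/46)² = (0*(1/36) - 58*1/46)² = (0 - 29/23)² = (-29/23)² = 841/529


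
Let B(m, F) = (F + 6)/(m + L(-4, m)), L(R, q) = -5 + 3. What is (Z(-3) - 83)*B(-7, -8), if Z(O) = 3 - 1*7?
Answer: -58/3 ≈ -19.333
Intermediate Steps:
Z(O) = -4 (Z(O) = 3 - 7 = -4)
L(R, q) = -2
B(m, F) = (6 + F)/(-2 + m) (B(m, F) = (F + 6)/(m - 2) = (6 + F)/(-2 + m))
(Z(-3) - 83)*B(-7, -8) = (-4 - 83)*((6 - 8)/(-2 - 7)) = -87*(-2)/(-9) = -(-29)*(-2)/3 = -87*2/9 = -58/3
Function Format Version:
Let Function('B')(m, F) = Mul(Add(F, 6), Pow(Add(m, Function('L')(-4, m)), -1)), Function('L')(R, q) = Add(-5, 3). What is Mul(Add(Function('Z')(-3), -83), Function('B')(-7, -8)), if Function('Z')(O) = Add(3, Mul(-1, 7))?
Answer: Rational(-58, 3) ≈ -19.333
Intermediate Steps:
Function('Z')(O) = -4 (Function('Z')(O) = Add(3, -7) = -4)
Function('L')(R, q) = -2
Function('B')(m, F) = Mul(Pow(Add(-2, m), -1), Add(6, F)) (Function('B')(m, F) = Mul(Add(F, 6), Pow(Add(m, -2), -1)) = Mul(Add(6, F), Pow(Add(-2, m), -1)) = Mul(Pow(Add(-2, m), -1), Add(6, F)))
Mul(Add(Function('Z')(-3), -83), Function('B')(-7, -8)) = Mul(Add(-4, -83), Mul(Pow(Add(-2, -7), -1), Add(6, -8))) = Mul(-87, Mul(Pow(-9, -1), -2)) = Mul(-87, Mul(Rational(-1, 9), -2)) = Mul(-87, Rational(2, 9)) = Rational(-58, 3)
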